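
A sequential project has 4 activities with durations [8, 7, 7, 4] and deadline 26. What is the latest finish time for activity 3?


LF(activity 3) = deadline - sum of successor durations
Successors: activities 4 through 4 with durations [4]
Sum of successor durations = 4
LF = 26 - 4 = 22

22


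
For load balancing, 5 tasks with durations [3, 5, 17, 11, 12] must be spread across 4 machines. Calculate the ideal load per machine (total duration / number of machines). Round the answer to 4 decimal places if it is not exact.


Total processing time = 3 + 5 + 17 + 11 + 12 = 48
Number of machines = 4
Ideal balanced load = 48 / 4 = 12.0

12.0


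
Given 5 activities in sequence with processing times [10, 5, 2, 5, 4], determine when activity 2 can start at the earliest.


Activity 2 starts after activities 1 through 1 complete.
Predecessor durations: [10]
ES = 10 = 10

10


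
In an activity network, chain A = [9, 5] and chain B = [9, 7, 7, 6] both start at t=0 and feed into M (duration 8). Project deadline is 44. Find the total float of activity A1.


Forward pass: ES(A1) = sum of predecessors on chain A = 0
EF = ES + duration = 0 + 9 = 9
Backward pass: LF(M) = deadline = 44; LS(M) = 44 - 8 = 36
LF(A1) = LS(M) - sum(successors on chain A) = 36 - 5 = 31
LS = LF - duration = 31 - 9 = 22
Total float = LS - ES = 22 - 0 = 22

22


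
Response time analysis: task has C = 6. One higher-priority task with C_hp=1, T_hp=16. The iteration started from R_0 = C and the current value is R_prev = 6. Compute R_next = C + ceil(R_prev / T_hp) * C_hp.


R_next = C + ceil(R_prev / T_hp) * C_hp
ceil(6 / 16) = ceil(0.375) = 1
Interference = 1 * 1 = 1
R_next = 6 + 1 = 7

7


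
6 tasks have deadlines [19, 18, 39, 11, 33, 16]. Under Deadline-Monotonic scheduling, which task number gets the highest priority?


Sort tasks by relative deadline (ascending):
  Task 4: deadline = 11
  Task 6: deadline = 16
  Task 2: deadline = 18
  Task 1: deadline = 19
  Task 5: deadline = 33
  Task 3: deadline = 39
Priority order (highest first): [4, 6, 2, 1, 5, 3]
Highest priority task = 4

4


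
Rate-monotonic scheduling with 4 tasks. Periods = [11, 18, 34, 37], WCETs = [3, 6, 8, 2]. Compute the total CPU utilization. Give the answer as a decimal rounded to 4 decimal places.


Compute individual utilizations (exact fractions):
  Task 1: C/T = 3/11 (approx. 0.2727)
  Task 2: C/T = 6/18 = 1/3 (approx. 0.3333)
  Task 3: C/T = 8/34 = 4/17 (approx. 0.2353)
  Task 4: C/T = 2/37 (approx. 0.0541)
Total utilization U = 3/11 + 1/3 + 4/17 + 2/37 = 18586/20757
Rounded to 4 decimal places: U = 0.8954
RM (Liu & Layland) bound for 4 tasks = 0.756828; compare with U = 18586/20757 (approx. 0.895409)
bound < U <= 1, so the RM sufficient condition is not met (inconclusive; an exact test such as response-time analysis is needed).

0.8954


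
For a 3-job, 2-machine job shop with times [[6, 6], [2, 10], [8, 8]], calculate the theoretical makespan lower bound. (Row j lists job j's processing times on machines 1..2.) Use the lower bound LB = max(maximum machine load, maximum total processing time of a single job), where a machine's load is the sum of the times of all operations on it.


Machine loads:
  Machine 1: 6 + 2 + 8 = 16
  Machine 2: 6 + 10 + 8 = 24
Max machine load = 24
Job totals:
  Job 1: 12
  Job 2: 12
  Job 3: 16
Max job total = 16
Lower bound = max(24, 16) = 24

24


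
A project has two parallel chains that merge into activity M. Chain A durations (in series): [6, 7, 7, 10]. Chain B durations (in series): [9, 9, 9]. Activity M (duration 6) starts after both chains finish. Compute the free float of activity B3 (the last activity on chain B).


ES(B3) = sum of predecessors on chain B = 18
EF(B3) = ES + duration = 18 + 9 = 27
Successor of B3 is M. ES(M) = max(sum(A), sum(B)) = max(30, 27) = 30
Free float = ES(successor) - EF(current) = 30 - 27 = 3

3


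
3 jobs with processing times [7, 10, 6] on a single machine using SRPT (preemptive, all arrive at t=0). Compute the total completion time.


Since all jobs arrive at t=0, SRPT equals SPT ordering.
SPT order: [6, 7, 10]
Completion times:
  Job 1: p=6, C=6
  Job 2: p=7, C=13
  Job 3: p=10, C=23
Total completion time = 6 + 13 + 23 = 42

42


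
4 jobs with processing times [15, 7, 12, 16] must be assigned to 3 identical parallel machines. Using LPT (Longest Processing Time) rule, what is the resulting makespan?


Sort jobs in decreasing order (LPT): [16, 15, 12, 7]
Assign each job to the least loaded machine:
  Machine 1: jobs [16], load = 16
  Machine 2: jobs [15], load = 15
  Machine 3: jobs [12, 7], load = 19
Makespan = max load = 19

19


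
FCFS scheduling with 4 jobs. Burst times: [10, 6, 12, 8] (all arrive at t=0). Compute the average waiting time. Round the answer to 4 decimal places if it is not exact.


FCFS order (as given): [10, 6, 12, 8]
Waiting times:
  Job 1: wait = 0
  Job 2: wait = 10
  Job 3: wait = 16
  Job 4: wait = 28
Sum of waiting times = 54
Average waiting time = 54/4 = 13.5

13.5


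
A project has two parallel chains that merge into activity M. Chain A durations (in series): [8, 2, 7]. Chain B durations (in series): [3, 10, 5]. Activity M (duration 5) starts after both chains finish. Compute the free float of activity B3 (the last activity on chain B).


ES(B3) = sum of predecessors on chain B = 13
EF(B3) = ES + duration = 13 + 5 = 18
Successor of B3 is M. ES(M) = max(sum(A), sum(B)) = max(17, 18) = 18
Free float = ES(successor) - EF(current) = 18 - 18 = 0

0


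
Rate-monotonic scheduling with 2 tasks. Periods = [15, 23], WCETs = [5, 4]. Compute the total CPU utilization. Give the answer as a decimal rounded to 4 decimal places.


Compute individual utilizations (exact fractions):
  Task 1: C/T = 5/15 = 1/3 (approx. 0.3333)
  Task 2: C/T = 4/23 (approx. 0.1739)
Total utilization U = 1/3 + 4/23 = 35/69
Rounded to 4 decimal places: U = 0.5072
RM (Liu & Layland) bound for 2 tasks = 0.828427; compare with U = 35/69 (approx. 0.507246)
U <= bound, so schedulable by RM sufficient condition.

0.5072


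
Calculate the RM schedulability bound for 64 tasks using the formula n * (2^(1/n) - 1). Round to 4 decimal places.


Compute 2^(1/64) = 1.0108892861
Subtract 1: 1.0108892861 - 1 = 0.0108892861
Multiply by n: 64 * 0.0108892861 = 0.6969143104
Round to 4 dp: 0.6969

0.6969


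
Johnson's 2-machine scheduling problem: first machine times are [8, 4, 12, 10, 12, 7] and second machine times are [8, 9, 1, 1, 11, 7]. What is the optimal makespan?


Apply Johnson's rule:
  Group 1 (a <= b): [(2, 4, 9), (6, 7, 7), (1, 8, 8)]
  Group 2 (a > b): [(5, 12, 11), (3, 12, 1), (4, 10, 1)]
Optimal job order: [2, 6, 1, 5, 3, 4]
Schedule:
  Job 2: M1 done at 4, M2 done at 13
  Job 6: M1 done at 11, M2 done at 20
  Job 1: M1 done at 19, M2 done at 28
  Job 5: M1 done at 31, M2 done at 42
  Job 3: M1 done at 43, M2 done at 44
  Job 4: M1 done at 53, M2 done at 54
Makespan = 54

54


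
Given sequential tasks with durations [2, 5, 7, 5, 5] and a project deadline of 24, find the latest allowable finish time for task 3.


LF(activity 3) = deadline - sum of successor durations
Successors: activities 4 through 5 with durations [5, 5]
Sum of successor durations = 10
LF = 24 - 10 = 14

14


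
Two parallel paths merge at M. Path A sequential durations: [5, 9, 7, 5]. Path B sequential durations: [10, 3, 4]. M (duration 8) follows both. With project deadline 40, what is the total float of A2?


Forward pass: ES(A2) = sum of predecessors on chain A = 5
EF = ES + duration = 5 + 9 = 14
Backward pass: LF(M) = deadline = 40; LS(M) = 40 - 8 = 32
LF(A2) = LS(M) - sum(successors on chain A) = 32 - 12 = 20
LS = LF - duration = 20 - 9 = 11
Total float = LS - ES = 11 - 5 = 6

6


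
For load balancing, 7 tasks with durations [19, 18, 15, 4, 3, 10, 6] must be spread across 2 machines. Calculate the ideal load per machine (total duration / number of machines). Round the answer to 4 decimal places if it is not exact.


Total processing time = 19 + 18 + 15 + 4 + 3 + 10 + 6 = 75
Number of machines = 2
Ideal balanced load = 75 / 2 = 37.5

37.5


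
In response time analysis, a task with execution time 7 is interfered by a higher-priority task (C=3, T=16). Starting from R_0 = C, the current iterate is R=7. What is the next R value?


R_next = C + ceil(R_prev / T_hp) * C_hp
ceil(7 / 16) = ceil(0.4375) = 1
Interference = 1 * 3 = 3
R_next = 7 + 3 = 10

10


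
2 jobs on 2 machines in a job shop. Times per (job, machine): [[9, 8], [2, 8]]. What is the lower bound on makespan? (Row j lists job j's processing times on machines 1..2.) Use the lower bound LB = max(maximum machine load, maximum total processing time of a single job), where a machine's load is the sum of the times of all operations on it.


Machine loads:
  Machine 1: 9 + 2 = 11
  Machine 2: 8 + 8 = 16
Max machine load = 16
Job totals:
  Job 1: 17
  Job 2: 10
Max job total = 17
Lower bound = max(16, 17) = 17

17


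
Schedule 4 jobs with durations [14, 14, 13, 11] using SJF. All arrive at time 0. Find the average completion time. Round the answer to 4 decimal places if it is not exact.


SJF order (ascending): [11, 13, 14, 14]
Completion times:
  Job 1: burst=11, C=11
  Job 2: burst=13, C=24
  Job 3: burst=14, C=38
  Job 4: burst=14, C=52
Average completion = 125/4 = 31.25

31.25


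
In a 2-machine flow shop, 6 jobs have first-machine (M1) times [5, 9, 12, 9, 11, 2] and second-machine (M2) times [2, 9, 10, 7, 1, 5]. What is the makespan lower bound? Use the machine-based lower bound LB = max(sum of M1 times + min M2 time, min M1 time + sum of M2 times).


LB1 = sum(M1 times) + min(M2 times) = 48 + 1 = 49
LB2 = min(M1 times) + sum(M2 times) = 2 + 34 = 36
Lower bound = max(LB1, LB2) = max(49, 36) = 49

49


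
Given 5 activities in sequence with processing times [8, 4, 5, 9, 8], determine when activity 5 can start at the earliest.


Activity 5 starts after activities 1 through 4 complete.
Predecessor durations: [8, 4, 5, 9]
ES = 8 + 4 + 5 + 9 = 26

26


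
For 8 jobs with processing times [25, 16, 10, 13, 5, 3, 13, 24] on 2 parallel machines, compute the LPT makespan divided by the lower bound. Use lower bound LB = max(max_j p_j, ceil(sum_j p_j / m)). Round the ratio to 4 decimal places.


LPT order: [25, 24, 16, 13, 13, 10, 5, 3]
Machine loads after assignment: [54, 55]
LPT makespan = 55
Lower bound = max(max_job, ceil(total/2)) = max(25, 55) = 55
Ratio = 55 / 55 = 1.0

1.0


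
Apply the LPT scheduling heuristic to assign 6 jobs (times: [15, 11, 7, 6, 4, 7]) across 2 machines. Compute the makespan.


Sort jobs in decreasing order (LPT): [15, 11, 7, 7, 6, 4]
Assign each job to the least loaded machine:
  Machine 1: jobs [15, 7, 4], load = 26
  Machine 2: jobs [11, 7, 6], load = 24
Makespan = max load = 26

26


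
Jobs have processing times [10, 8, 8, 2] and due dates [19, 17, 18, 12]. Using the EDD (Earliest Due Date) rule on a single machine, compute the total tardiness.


Sort by due date (EDD order): [(2, 12), (8, 17), (8, 18), (10, 19)]
Compute completion times and tardiness:
  Job 1: p=2, d=12, C=2, tardiness=max(0,2-12)=0
  Job 2: p=8, d=17, C=10, tardiness=max(0,10-17)=0
  Job 3: p=8, d=18, C=18, tardiness=max(0,18-18)=0
  Job 4: p=10, d=19, C=28, tardiness=max(0,28-19)=9
Total tardiness = 9

9


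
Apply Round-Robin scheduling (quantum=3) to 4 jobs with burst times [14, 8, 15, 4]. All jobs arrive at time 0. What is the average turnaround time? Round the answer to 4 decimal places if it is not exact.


Time quantum = 3
Execution trace:
  J1 runs 3 units, time = 3
  J2 runs 3 units, time = 6
  J3 runs 3 units, time = 9
  J4 runs 3 units, time = 12
  J1 runs 3 units, time = 15
  J2 runs 3 units, time = 18
  J3 runs 3 units, time = 21
  J4 runs 1 units, time = 22
  J1 runs 3 units, time = 25
  J2 runs 2 units, time = 27
  J3 runs 3 units, time = 30
  J1 runs 3 units, time = 33
  J3 runs 3 units, time = 36
  J1 runs 2 units, time = 38
  J3 runs 3 units, time = 41
Finish times: [38, 27, 41, 22]
Average turnaround = 128/4 = 32.0

32.0


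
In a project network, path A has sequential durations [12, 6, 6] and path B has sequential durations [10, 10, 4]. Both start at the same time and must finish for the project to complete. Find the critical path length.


Path A total = 12 + 6 + 6 = 24
Path B total = 10 + 10 + 4 = 24
Critical path = longest path = max(24, 24) = 24

24


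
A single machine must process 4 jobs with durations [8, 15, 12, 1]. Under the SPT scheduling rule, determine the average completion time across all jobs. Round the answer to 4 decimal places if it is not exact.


Sort jobs by processing time (SPT order): [1, 8, 12, 15]
Compute completion times sequentially:
  Job 1: processing = 1, completes at 1
  Job 2: processing = 8, completes at 9
  Job 3: processing = 12, completes at 21
  Job 4: processing = 15, completes at 36
Sum of completion times = 67
Average completion time = 67/4 = 16.75

16.75


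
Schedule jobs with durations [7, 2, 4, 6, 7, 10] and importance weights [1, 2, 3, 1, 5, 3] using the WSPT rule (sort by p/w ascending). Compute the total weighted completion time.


Compute p/w ratios and sort ascending (WSPT): [(2, 2), (4, 3), (7, 5), (10, 3), (6, 1), (7, 1)]
Compute weighted completion times:
  Job (p=2,w=2): C=2, w*C=2*2=4
  Job (p=4,w=3): C=6, w*C=3*6=18
  Job (p=7,w=5): C=13, w*C=5*13=65
  Job (p=10,w=3): C=23, w*C=3*23=69
  Job (p=6,w=1): C=29, w*C=1*29=29
  Job (p=7,w=1): C=36, w*C=1*36=36
Total weighted completion time = 221

221


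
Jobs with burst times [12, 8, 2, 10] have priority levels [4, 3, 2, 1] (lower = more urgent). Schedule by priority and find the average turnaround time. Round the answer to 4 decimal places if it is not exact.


Sort by priority (ascending = highest first):
Order: [(1, 10), (2, 2), (3, 8), (4, 12)]
Completion times:
  Priority 1, burst=10, C=10
  Priority 2, burst=2, C=12
  Priority 3, burst=8, C=20
  Priority 4, burst=12, C=32
Average turnaround = 74/4 = 18.5

18.5


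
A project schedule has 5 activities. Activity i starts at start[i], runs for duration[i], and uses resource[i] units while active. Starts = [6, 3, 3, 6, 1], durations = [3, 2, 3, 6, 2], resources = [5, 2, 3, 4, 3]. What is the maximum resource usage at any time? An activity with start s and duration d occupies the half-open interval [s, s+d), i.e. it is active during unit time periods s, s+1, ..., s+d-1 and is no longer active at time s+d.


Each activity i is active on [start_i, start_i + duration_i).
Compute total resource usage per time slot:
  t=0: active resources = [], total = 0
  t=1: active resources = [3], total = 3
  t=2: active resources = [3], total = 3
  t=3: active resources = [2, 3], total = 5
  t=4: active resources = [2, 3], total = 5
  t=5: active resources = [3], total = 3
  t=6: active resources = [5, 4], total = 9
  t=7: active resources = [5, 4], total = 9
  t=8: active resources = [5, 4], total = 9
  t=9: active resources = [4], total = 4
  t=10: active resources = [4], total = 4
  t=11: active resources = [4], total = 4
Peak resource demand = 9

9


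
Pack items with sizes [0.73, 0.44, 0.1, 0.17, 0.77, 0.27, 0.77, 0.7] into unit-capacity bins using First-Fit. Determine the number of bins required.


Place items sequentially using First-Fit:
  Item 0.73 -> new Bin 1
  Item 0.44 -> new Bin 2
  Item 0.1 -> Bin 1 (now 0.83)
  Item 0.17 -> Bin 1 (now 1.0)
  Item 0.77 -> new Bin 3
  Item 0.27 -> Bin 2 (now 0.71)
  Item 0.77 -> new Bin 4
  Item 0.7 -> new Bin 5
Total bins used = 5

5


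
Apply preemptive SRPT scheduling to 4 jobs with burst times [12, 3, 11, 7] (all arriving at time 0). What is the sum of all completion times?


Since all jobs arrive at t=0, SRPT equals SPT ordering.
SPT order: [3, 7, 11, 12]
Completion times:
  Job 1: p=3, C=3
  Job 2: p=7, C=10
  Job 3: p=11, C=21
  Job 4: p=12, C=33
Total completion time = 3 + 10 + 21 + 33 = 67

67


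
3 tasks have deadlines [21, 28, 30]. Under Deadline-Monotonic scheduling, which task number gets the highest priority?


Sort tasks by relative deadline (ascending):
  Task 1: deadline = 21
  Task 2: deadline = 28
  Task 3: deadline = 30
Priority order (highest first): [1, 2, 3]
Highest priority task = 1

1


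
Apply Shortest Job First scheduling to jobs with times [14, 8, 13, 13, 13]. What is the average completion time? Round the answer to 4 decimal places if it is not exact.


SJF order (ascending): [8, 13, 13, 13, 14]
Completion times:
  Job 1: burst=8, C=8
  Job 2: burst=13, C=21
  Job 3: burst=13, C=34
  Job 4: burst=13, C=47
  Job 5: burst=14, C=61
Average completion = 171/5 = 34.2

34.2


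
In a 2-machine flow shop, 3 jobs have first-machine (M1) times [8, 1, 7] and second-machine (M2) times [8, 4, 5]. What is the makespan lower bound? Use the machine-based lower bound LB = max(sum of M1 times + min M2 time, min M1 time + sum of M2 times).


LB1 = sum(M1 times) + min(M2 times) = 16 + 4 = 20
LB2 = min(M1 times) + sum(M2 times) = 1 + 17 = 18
Lower bound = max(LB1, LB2) = max(20, 18) = 20

20


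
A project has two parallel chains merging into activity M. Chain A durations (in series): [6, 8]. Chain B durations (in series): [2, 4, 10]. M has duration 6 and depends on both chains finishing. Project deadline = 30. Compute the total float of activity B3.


Forward pass: ES(B3) = sum of predecessors on chain B = 6
EF = ES + duration = 6 + 10 = 16
Backward pass: LF(M) = deadline = 30; LS(M) = 30 - 6 = 24
LF(B3) = LS(M) - sum(successors on chain B) = 24 - 0 = 24
LS = LF - duration = 24 - 10 = 14
Total float = LS - ES = 14 - 6 = 8

8


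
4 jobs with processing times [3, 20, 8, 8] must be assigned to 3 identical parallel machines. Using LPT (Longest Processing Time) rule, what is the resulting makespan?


Sort jobs in decreasing order (LPT): [20, 8, 8, 3]
Assign each job to the least loaded machine:
  Machine 1: jobs [20], load = 20
  Machine 2: jobs [8, 3], load = 11
  Machine 3: jobs [8], load = 8
Makespan = max load = 20

20


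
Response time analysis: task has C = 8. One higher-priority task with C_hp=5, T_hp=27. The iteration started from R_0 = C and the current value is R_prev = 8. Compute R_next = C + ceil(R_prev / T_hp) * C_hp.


R_next = C + ceil(R_prev / T_hp) * C_hp
ceil(8 / 27) = ceil(0.2963) = 1
Interference = 1 * 5 = 5
R_next = 8 + 5 = 13

13


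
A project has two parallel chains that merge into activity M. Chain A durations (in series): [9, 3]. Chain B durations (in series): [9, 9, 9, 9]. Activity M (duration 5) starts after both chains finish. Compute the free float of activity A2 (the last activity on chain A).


ES(A2) = sum of predecessors on chain A = 9
EF(A2) = ES + duration = 9 + 3 = 12
Successor of A2 is M. ES(M) = max(sum(A), sum(B)) = max(12, 36) = 36
Free float = ES(successor) - EF(current) = 36 - 12 = 24

24


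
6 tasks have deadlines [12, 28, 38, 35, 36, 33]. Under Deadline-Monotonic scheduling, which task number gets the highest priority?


Sort tasks by relative deadline (ascending):
  Task 1: deadline = 12
  Task 2: deadline = 28
  Task 6: deadline = 33
  Task 4: deadline = 35
  Task 5: deadline = 36
  Task 3: deadline = 38
Priority order (highest first): [1, 2, 6, 4, 5, 3]
Highest priority task = 1

1


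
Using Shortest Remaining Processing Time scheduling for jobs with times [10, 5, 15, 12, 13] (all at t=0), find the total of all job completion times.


Since all jobs arrive at t=0, SRPT equals SPT ordering.
SPT order: [5, 10, 12, 13, 15]
Completion times:
  Job 1: p=5, C=5
  Job 2: p=10, C=15
  Job 3: p=12, C=27
  Job 4: p=13, C=40
  Job 5: p=15, C=55
Total completion time = 5 + 15 + 27 + 40 + 55 = 142

142


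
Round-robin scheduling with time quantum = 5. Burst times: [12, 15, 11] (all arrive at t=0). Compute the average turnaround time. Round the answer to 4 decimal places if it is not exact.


Time quantum = 5
Execution trace:
  J1 runs 5 units, time = 5
  J2 runs 5 units, time = 10
  J3 runs 5 units, time = 15
  J1 runs 5 units, time = 20
  J2 runs 5 units, time = 25
  J3 runs 5 units, time = 30
  J1 runs 2 units, time = 32
  J2 runs 5 units, time = 37
  J3 runs 1 units, time = 38
Finish times: [32, 37, 38]
Average turnaround = 107/3 = 35.6667

35.6667


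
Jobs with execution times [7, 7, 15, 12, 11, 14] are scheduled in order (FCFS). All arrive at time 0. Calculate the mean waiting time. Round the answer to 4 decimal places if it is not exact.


FCFS order (as given): [7, 7, 15, 12, 11, 14]
Waiting times:
  Job 1: wait = 0
  Job 2: wait = 7
  Job 3: wait = 14
  Job 4: wait = 29
  Job 5: wait = 41
  Job 6: wait = 52
Sum of waiting times = 143
Average waiting time = 143/6 = 23.8333

23.8333


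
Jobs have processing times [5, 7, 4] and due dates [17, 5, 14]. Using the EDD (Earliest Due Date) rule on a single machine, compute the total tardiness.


Sort by due date (EDD order): [(7, 5), (4, 14), (5, 17)]
Compute completion times and tardiness:
  Job 1: p=7, d=5, C=7, tardiness=max(0,7-5)=2
  Job 2: p=4, d=14, C=11, tardiness=max(0,11-14)=0
  Job 3: p=5, d=17, C=16, tardiness=max(0,16-17)=0
Total tardiness = 2

2


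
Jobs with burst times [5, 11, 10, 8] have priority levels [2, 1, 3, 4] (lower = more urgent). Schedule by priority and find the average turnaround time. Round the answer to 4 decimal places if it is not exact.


Sort by priority (ascending = highest first):
Order: [(1, 11), (2, 5), (3, 10), (4, 8)]
Completion times:
  Priority 1, burst=11, C=11
  Priority 2, burst=5, C=16
  Priority 3, burst=10, C=26
  Priority 4, burst=8, C=34
Average turnaround = 87/4 = 21.75

21.75


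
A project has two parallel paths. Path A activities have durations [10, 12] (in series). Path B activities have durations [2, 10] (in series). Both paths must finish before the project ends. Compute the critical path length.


Path A total = 10 + 12 = 22
Path B total = 2 + 10 = 12
Critical path = longest path = max(22, 12) = 22

22


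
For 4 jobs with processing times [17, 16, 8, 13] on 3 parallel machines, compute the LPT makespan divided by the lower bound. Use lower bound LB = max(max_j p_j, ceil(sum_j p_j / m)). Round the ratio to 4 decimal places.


LPT order: [17, 16, 13, 8]
Machine loads after assignment: [17, 16, 21]
LPT makespan = 21
Lower bound = max(max_job, ceil(total/3)) = max(17, 18) = 18
Ratio = 21 / 18 = 1.1667

1.1667


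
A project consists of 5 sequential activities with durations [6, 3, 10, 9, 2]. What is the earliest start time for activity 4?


Activity 4 starts after activities 1 through 3 complete.
Predecessor durations: [6, 3, 10]
ES = 6 + 3 + 10 = 19

19


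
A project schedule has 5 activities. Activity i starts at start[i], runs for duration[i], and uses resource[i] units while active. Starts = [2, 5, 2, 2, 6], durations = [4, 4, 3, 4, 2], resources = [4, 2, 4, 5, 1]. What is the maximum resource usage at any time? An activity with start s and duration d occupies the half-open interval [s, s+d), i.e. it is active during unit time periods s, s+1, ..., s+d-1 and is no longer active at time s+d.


Each activity i is active on [start_i, start_i + duration_i).
Compute total resource usage per time slot:
  t=0: active resources = [], total = 0
  t=1: active resources = [], total = 0
  t=2: active resources = [4, 4, 5], total = 13
  t=3: active resources = [4, 4, 5], total = 13
  t=4: active resources = [4, 4, 5], total = 13
  t=5: active resources = [4, 2, 5], total = 11
  t=6: active resources = [2, 1], total = 3
  t=7: active resources = [2, 1], total = 3
  t=8: active resources = [2], total = 2
Peak resource demand = 13

13


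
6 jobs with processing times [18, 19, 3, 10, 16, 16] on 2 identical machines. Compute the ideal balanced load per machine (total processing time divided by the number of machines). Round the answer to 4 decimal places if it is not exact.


Total processing time = 18 + 19 + 3 + 10 + 16 + 16 = 82
Number of machines = 2
Ideal balanced load = 82 / 2 = 41.0

41.0


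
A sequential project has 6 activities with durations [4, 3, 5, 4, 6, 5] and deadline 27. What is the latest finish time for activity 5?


LF(activity 5) = deadline - sum of successor durations
Successors: activities 6 through 6 with durations [5]
Sum of successor durations = 5
LF = 27 - 5 = 22

22


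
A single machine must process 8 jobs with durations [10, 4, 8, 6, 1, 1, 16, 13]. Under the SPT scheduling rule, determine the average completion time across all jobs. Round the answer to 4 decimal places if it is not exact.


Sort jobs by processing time (SPT order): [1, 1, 4, 6, 8, 10, 13, 16]
Compute completion times sequentially:
  Job 1: processing = 1, completes at 1
  Job 2: processing = 1, completes at 2
  Job 3: processing = 4, completes at 6
  Job 4: processing = 6, completes at 12
  Job 5: processing = 8, completes at 20
  Job 6: processing = 10, completes at 30
  Job 7: processing = 13, completes at 43
  Job 8: processing = 16, completes at 59
Sum of completion times = 173
Average completion time = 173/8 = 21.625

21.625


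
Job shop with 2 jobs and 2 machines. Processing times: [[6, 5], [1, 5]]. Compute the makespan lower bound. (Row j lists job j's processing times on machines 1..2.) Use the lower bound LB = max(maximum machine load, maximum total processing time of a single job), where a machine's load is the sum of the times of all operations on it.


Machine loads:
  Machine 1: 6 + 1 = 7
  Machine 2: 5 + 5 = 10
Max machine load = 10
Job totals:
  Job 1: 11
  Job 2: 6
Max job total = 11
Lower bound = max(10, 11) = 11

11


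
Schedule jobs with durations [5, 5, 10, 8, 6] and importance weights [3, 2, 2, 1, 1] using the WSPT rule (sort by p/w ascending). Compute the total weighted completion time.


Compute p/w ratios and sort ascending (WSPT): [(5, 3), (5, 2), (10, 2), (6, 1), (8, 1)]
Compute weighted completion times:
  Job (p=5,w=3): C=5, w*C=3*5=15
  Job (p=5,w=2): C=10, w*C=2*10=20
  Job (p=10,w=2): C=20, w*C=2*20=40
  Job (p=6,w=1): C=26, w*C=1*26=26
  Job (p=8,w=1): C=34, w*C=1*34=34
Total weighted completion time = 135

135


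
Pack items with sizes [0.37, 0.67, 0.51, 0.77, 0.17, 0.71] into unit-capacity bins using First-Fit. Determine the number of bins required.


Place items sequentially using First-Fit:
  Item 0.37 -> new Bin 1
  Item 0.67 -> new Bin 2
  Item 0.51 -> Bin 1 (now 0.88)
  Item 0.77 -> new Bin 3
  Item 0.17 -> Bin 2 (now 0.84)
  Item 0.71 -> new Bin 4
Total bins used = 4

4


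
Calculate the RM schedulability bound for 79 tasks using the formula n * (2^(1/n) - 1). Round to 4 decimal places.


Compute 2^(1/79) = 1.0088126194
Subtract 1: 1.0088126194 - 1 = 0.0088126194
Multiply by n: 79 * 0.0088126194 = 0.6961969326
Round to 4 dp: 0.6962

0.6962


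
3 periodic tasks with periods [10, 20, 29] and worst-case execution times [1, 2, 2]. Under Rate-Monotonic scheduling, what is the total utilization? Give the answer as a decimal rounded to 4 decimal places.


Compute individual utilizations (exact fractions):
  Task 1: C/T = 1/10 (approx. 0.1)
  Task 2: C/T = 2/20 = 1/10 (approx. 0.1)
  Task 3: C/T = 2/29 (approx. 0.069)
Total utilization U = 1/10 + 1/10 + 2/29 = 39/145
Rounded to 4 decimal places: U = 0.2690
RM (Liu & Layland) bound for 3 tasks = 0.779763; compare with U = 39/145 (approx. 0.268966)
U <= bound, so schedulable by RM sufficient condition.

0.2690


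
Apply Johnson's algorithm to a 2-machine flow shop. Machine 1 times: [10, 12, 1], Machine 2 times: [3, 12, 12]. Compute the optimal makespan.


Apply Johnson's rule:
  Group 1 (a <= b): [(3, 1, 12), (2, 12, 12)]
  Group 2 (a > b): [(1, 10, 3)]
Optimal job order: [3, 2, 1]
Schedule:
  Job 3: M1 done at 1, M2 done at 13
  Job 2: M1 done at 13, M2 done at 25
  Job 1: M1 done at 23, M2 done at 28
Makespan = 28

28


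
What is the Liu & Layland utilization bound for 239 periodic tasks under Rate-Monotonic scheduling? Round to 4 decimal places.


Compute 2^(1/239) = 1.0029044070
Subtract 1: 1.0029044070 - 1 = 0.0029044070
Multiply by n: 239 * 0.0029044070 = 0.6941532730
Round to 4 dp: 0.6942

0.6942


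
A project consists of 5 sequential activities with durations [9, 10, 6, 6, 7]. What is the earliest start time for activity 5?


Activity 5 starts after activities 1 through 4 complete.
Predecessor durations: [9, 10, 6, 6]
ES = 9 + 10 + 6 + 6 = 31

31


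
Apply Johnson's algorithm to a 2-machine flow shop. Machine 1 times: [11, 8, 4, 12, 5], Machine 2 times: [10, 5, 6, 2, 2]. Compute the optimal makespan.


Apply Johnson's rule:
  Group 1 (a <= b): [(3, 4, 6)]
  Group 2 (a > b): [(1, 11, 10), (2, 8, 5), (4, 12, 2), (5, 5, 2)]
Optimal job order: [3, 1, 2, 4, 5]
Schedule:
  Job 3: M1 done at 4, M2 done at 10
  Job 1: M1 done at 15, M2 done at 25
  Job 2: M1 done at 23, M2 done at 30
  Job 4: M1 done at 35, M2 done at 37
  Job 5: M1 done at 40, M2 done at 42
Makespan = 42

42


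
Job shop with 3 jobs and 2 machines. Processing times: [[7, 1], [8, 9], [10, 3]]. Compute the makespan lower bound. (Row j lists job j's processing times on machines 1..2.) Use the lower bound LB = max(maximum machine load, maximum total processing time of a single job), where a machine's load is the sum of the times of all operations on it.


Machine loads:
  Machine 1: 7 + 8 + 10 = 25
  Machine 2: 1 + 9 + 3 = 13
Max machine load = 25
Job totals:
  Job 1: 8
  Job 2: 17
  Job 3: 13
Max job total = 17
Lower bound = max(25, 17) = 25

25


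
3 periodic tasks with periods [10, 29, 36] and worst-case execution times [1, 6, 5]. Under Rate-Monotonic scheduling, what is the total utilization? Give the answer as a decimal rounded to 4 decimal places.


Compute individual utilizations (exact fractions):
  Task 1: C/T = 1/10 (approx. 0.1)
  Task 2: C/T = 6/29 (approx. 0.2069)
  Task 3: C/T = 5/36 (approx. 0.1389)
Total utilization U = 1/10 + 6/29 + 5/36 = 2327/5220
Rounded to 4 decimal places: U = 0.4458
RM (Liu & Layland) bound for 3 tasks = 0.779763; compare with U = 2327/5220 (approx. 0.445785)
U <= bound, so schedulable by RM sufficient condition.

0.4458


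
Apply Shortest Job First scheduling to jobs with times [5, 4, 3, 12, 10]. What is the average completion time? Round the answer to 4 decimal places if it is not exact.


SJF order (ascending): [3, 4, 5, 10, 12]
Completion times:
  Job 1: burst=3, C=3
  Job 2: burst=4, C=7
  Job 3: burst=5, C=12
  Job 4: burst=10, C=22
  Job 5: burst=12, C=34
Average completion = 78/5 = 15.6

15.6


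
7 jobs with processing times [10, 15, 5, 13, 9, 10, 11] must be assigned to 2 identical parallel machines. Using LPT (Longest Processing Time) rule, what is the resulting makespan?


Sort jobs in decreasing order (LPT): [15, 13, 11, 10, 10, 9, 5]
Assign each job to the least loaded machine:
  Machine 1: jobs [15, 10, 9, 5], load = 39
  Machine 2: jobs [13, 11, 10], load = 34
Makespan = max load = 39

39


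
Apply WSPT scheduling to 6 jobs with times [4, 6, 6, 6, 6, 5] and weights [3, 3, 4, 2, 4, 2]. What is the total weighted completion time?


Compute p/w ratios and sort ascending (WSPT): [(4, 3), (6, 4), (6, 4), (6, 3), (5, 2), (6, 2)]
Compute weighted completion times:
  Job (p=4,w=3): C=4, w*C=3*4=12
  Job (p=6,w=4): C=10, w*C=4*10=40
  Job (p=6,w=4): C=16, w*C=4*16=64
  Job (p=6,w=3): C=22, w*C=3*22=66
  Job (p=5,w=2): C=27, w*C=2*27=54
  Job (p=6,w=2): C=33, w*C=2*33=66
Total weighted completion time = 302

302


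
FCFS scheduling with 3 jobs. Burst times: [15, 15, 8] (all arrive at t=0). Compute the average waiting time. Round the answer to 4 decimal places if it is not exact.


FCFS order (as given): [15, 15, 8]
Waiting times:
  Job 1: wait = 0
  Job 2: wait = 15
  Job 3: wait = 30
Sum of waiting times = 45
Average waiting time = 45/3 = 15.0

15.0


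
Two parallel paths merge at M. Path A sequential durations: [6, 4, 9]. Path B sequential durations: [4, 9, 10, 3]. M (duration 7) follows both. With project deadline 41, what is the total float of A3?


Forward pass: ES(A3) = sum of predecessors on chain A = 10
EF = ES + duration = 10 + 9 = 19
Backward pass: LF(M) = deadline = 41; LS(M) = 41 - 7 = 34
LF(A3) = LS(M) - sum(successors on chain A) = 34 - 0 = 34
LS = LF - duration = 34 - 9 = 25
Total float = LS - ES = 25 - 10 = 15

15


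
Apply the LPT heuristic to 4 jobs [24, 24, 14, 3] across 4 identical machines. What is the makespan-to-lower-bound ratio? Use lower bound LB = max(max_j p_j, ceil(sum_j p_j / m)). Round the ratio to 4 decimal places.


LPT order: [24, 24, 14, 3]
Machine loads after assignment: [24, 24, 14, 3]
LPT makespan = 24
Lower bound = max(max_job, ceil(total/4)) = max(24, 17) = 24
Ratio = 24 / 24 = 1.0

1.0


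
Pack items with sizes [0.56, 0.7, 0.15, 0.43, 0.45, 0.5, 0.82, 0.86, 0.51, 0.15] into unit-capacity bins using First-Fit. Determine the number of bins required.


Place items sequentially using First-Fit:
  Item 0.56 -> new Bin 1
  Item 0.7 -> new Bin 2
  Item 0.15 -> Bin 1 (now 0.71)
  Item 0.43 -> new Bin 3
  Item 0.45 -> Bin 3 (now 0.88)
  Item 0.5 -> new Bin 4
  Item 0.82 -> new Bin 5
  Item 0.86 -> new Bin 6
  Item 0.51 -> new Bin 7
  Item 0.15 -> Bin 1 (now 0.86)
Total bins used = 7

7


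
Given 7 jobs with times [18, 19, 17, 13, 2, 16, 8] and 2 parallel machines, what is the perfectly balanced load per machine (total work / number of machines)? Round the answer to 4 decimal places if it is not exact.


Total processing time = 18 + 19 + 17 + 13 + 2 + 16 + 8 = 93
Number of machines = 2
Ideal balanced load = 93 / 2 = 46.5

46.5


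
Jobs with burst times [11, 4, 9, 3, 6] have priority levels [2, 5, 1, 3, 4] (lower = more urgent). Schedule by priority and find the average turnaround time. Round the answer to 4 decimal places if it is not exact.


Sort by priority (ascending = highest first):
Order: [(1, 9), (2, 11), (3, 3), (4, 6), (5, 4)]
Completion times:
  Priority 1, burst=9, C=9
  Priority 2, burst=11, C=20
  Priority 3, burst=3, C=23
  Priority 4, burst=6, C=29
  Priority 5, burst=4, C=33
Average turnaround = 114/5 = 22.8

22.8


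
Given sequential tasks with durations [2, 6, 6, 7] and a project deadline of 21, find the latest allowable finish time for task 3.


LF(activity 3) = deadline - sum of successor durations
Successors: activities 4 through 4 with durations [7]
Sum of successor durations = 7
LF = 21 - 7 = 14

14


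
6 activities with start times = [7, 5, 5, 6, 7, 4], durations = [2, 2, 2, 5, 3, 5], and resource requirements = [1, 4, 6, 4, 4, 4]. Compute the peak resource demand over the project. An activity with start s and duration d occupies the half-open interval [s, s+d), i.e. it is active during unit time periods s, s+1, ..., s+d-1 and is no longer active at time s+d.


Each activity i is active on [start_i, start_i + duration_i).
Compute total resource usage per time slot:
  t=0: active resources = [], total = 0
  t=1: active resources = [], total = 0
  t=2: active resources = [], total = 0
  t=3: active resources = [], total = 0
  t=4: active resources = [4], total = 4
  t=5: active resources = [4, 6, 4], total = 14
  t=6: active resources = [4, 6, 4, 4], total = 18
  t=7: active resources = [1, 4, 4, 4], total = 13
  t=8: active resources = [1, 4, 4, 4], total = 13
  t=9: active resources = [4, 4], total = 8
  t=10: active resources = [4], total = 4
Peak resource demand = 18

18


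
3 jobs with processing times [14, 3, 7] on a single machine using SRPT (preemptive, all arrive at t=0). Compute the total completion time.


Since all jobs arrive at t=0, SRPT equals SPT ordering.
SPT order: [3, 7, 14]
Completion times:
  Job 1: p=3, C=3
  Job 2: p=7, C=10
  Job 3: p=14, C=24
Total completion time = 3 + 10 + 24 = 37

37


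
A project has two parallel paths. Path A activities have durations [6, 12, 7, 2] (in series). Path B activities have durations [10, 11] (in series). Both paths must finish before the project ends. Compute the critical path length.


Path A total = 6 + 12 + 7 + 2 = 27
Path B total = 10 + 11 = 21
Critical path = longest path = max(27, 21) = 27

27


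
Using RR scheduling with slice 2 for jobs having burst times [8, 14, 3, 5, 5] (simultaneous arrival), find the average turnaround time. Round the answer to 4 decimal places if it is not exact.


Time quantum = 2
Execution trace:
  J1 runs 2 units, time = 2
  J2 runs 2 units, time = 4
  J3 runs 2 units, time = 6
  J4 runs 2 units, time = 8
  J5 runs 2 units, time = 10
  J1 runs 2 units, time = 12
  J2 runs 2 units, time = 14
  J3 runs 1 units, time = 15
  J4 runs 2 units, time = 17
  J5 runs 2 units, time = 19
  J1 runs 2 units, time = 21
  J2 runs 2 units, time = 23
  J4 runs 1 units, time = 24
  J5 runs 1 units, time = 25
  J1 runs 2 units, time = 27
  J2 runs 2 units, time = 29
  J2 runs 2 units, time = 31
  J2 runs 2 units, time = 33
  J2 runs 2 units, time = 35
Finish times: [27, 35, 15, 24, 25]
Average turnaround = 126/5 = 25.2

25.2


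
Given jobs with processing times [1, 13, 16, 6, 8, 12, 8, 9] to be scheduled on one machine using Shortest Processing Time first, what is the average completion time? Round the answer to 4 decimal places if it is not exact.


Sort jobs by processing time (SPT order): [1, 6, 8, 8, 9, 12, 13, 16]
Compute completion times sequentially:
  Job 1: processing = 1, completes at 1
  Job 2: processing = 6, completes at 7
  Job 3: processing = 8, completes at 15
  Job 4: processing = 8, completes at 23
  Job 5: processing = 9, completes at 32
  Job 6: processing = 12, completes at 44
  Job 7: processing = 13, completes at 57
  Job 8: processing = 16, completes at 73
Sum of completion times = 252
Average completion time = 252/8 = 31.5

31.5


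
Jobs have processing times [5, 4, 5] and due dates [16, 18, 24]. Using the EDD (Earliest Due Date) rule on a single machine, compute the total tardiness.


Sort by due date (EDD order): [(5, 16), (4, 18), (5, 24)]
Compute completion times and tardiness:
  Job 1: p=5, d=16, C=5, tardiness=max(0,5-16)=0
  Job 2: p=4, d=18, C=9, tardiness=max(0,9-18)=0
  Job 3: p=5, d=24, C=14, tardiness=max(0,14-24)=0
Total tardiness = 0

0


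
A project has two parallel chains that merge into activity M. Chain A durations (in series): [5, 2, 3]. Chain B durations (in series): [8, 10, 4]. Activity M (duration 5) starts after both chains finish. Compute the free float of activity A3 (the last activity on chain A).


ES(A3) = sum of predecessors on chain A = 7
EF(A3) = ES + duration = 7 + 3 = 10
Successor of A3 is M. ES(M) = max(sum(A), sum(B)) = max(10, 22) = 22
Free float = ES(successor) - EF(current) = 22 - 10 = 12

12


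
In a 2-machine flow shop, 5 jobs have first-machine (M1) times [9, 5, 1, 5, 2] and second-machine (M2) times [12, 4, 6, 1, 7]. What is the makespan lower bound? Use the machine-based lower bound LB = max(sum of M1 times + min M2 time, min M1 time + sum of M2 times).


LB1 = sum(M1 times) + min(M2 times) = 22 + 1 = 23
LB2 = min(M1 times) + sum(M2 times) = 1 + 30 = 31
Lower bound = max(LB1, LB2) = max(23, 31) = 31

31


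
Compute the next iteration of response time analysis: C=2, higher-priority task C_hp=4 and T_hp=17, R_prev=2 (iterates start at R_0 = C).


R_next = C + ceil(R_prev / T_hp) * C_hp
ceil(2 / 17) = ceil(0.1176) = 1
Interference = 1 * 4 = 4
R_next = 2 + 4 = 6

6


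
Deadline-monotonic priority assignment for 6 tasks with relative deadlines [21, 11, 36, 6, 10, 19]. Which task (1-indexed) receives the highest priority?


Sort tasks by relative deadline (ascending):
  Task 4: deadline = 6
  Task 5: deadline = 10
  Task 2: deadline = 11
  Task 6: deadline = 19
  Task 1: deadline = 21
  Task 3: deadline = 36
Priority order (highest first): [4, 5, 2, 6, 1, 3]
Highest priority task = 4

4


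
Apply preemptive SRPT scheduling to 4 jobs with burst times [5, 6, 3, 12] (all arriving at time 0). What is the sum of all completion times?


Since all jobs arrive at t=0, SRPT equals SPT ordering.
SPT order: [3, 5, 6, 12]
Completion times:
  Job 1: p=3, C=3
  Job 2: p=5, C=8
  Job 3: p=6, C=14
  Job 4: p=12, C=26
Total completion time = 3 + 8 + 14 + 26 = 51

51


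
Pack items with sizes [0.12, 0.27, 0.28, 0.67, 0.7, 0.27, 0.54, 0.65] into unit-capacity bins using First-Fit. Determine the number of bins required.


Place items sequentially using First-Fit:
  Item 0.12 -> new Bin 1
  Item 0.27 -> Bin 1 (now 0.39)
  Item 0.28 -> Bin 1 (now 0.67)
  Item 0.67 -> new Bin 2
  Item 0.7 -> new Bin 3
  Item 0.27 -> Bin 1 (now 0.94)
  Item 0.54 -> new Bin 4
  Item 0.65 -> new Bin 5
Total bins used = 5

5
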